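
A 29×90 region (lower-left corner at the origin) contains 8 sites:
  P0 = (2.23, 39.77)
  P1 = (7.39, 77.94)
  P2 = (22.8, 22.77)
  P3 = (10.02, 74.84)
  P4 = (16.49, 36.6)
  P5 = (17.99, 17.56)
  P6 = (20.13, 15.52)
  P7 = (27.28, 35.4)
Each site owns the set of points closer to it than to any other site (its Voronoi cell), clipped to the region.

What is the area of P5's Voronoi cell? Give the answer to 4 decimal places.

Area of P5's cell: 349.0315

1. box [0,29]×[0,90]: [(0, 0) (29, 0) (29, 90) (0, 90)]
2. ⊥bis P5·P0 via (10.11,28.665): [(0, 21.491) (0, 0) (29, 0) (29, 42.0692)]  |A|=921.6229
3. ⊥bis P5·P1 via (12.69,47.75): [(0, 21.491) (0, 0) (29, 0) (29, 42.0692)]  |A|=921.6229
4. ⊥bis P5·P2 via (20.395,20.165): [(10.7196, 29.0976) (0, 21.491) (0, 0) (29, 0) (29, 12.2207)]  |A|=648.8016
5. ⊥bis P5·P3 via (14.005,46.2): [(10.7196, 29.0976) (0, 21.491) (0, 0) (29, 0) (29, 12.2207)]  |A|=648.8016
6. ⊥bis P5·P4 via (17.24,27.08): [(13.2458, 26.7653) (6.7069, 26.2502) (0, 21.491) (0, 0) (29, 0) (29, 12.2207)]  |A|=640.5258
7. ⊥bis P5·P6 via (19.06,16.54): [(21.5229, 19.1237) (13.2458, 26.7653) (6.7069, 26.2502) (0, 21.491) (0, 0) (3.2929, 0)]  |A|=349.0315
8. ⊥bis P5·P7 via (22.635,26.48): [(21.5229, 19.1237) (13.2458, 26.7653) (6.7069, 26.2502) (0, 21.491) (0, 0) (3.2929, 0)]  |A|=349.0315
9. canonical 6-gon: [(21.5229, 19.1237) (13.2458, 26.7653) (6.7069, 26.2502) (0, 21.491) (0, 0) (3.2929, 0)]
10. shoelace: 349.0315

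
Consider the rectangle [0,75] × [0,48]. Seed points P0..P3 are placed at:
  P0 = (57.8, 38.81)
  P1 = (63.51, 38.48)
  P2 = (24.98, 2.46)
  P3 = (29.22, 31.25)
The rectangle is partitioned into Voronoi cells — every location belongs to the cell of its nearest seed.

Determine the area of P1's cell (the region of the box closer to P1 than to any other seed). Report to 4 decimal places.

1. box [0,75]×[0,48]: [(0, 0) (75, 0) (75, 48) (0, 48)]
2. ⊥bis P1·P0 via (60.655,38.645): [(58.4216, 0) (75, 0) (75, 48) (61.1957, 48)]  |A|=729.1864
3. ⊥bis P1·P2 via (44.245,20.47): [(58.7103, 4.9967) (63.3815, 0) (75, 0) (75, 48) (61.1957, 48)]  |A|=716.7949
4. ⊥bis P1·P3 via (46.365,34.865): [(58.7103, 4.9967) (63.3815, 0) (75, 0) (75, 48) (61.1957, 48)]  |A|=716.7949
5. canonical 5-gon: [(58.7103, 4.9967) (63.3815, 0) (75, 0) (75, 48) (61.1957, 48)]
6. shoelace: 716.7949

Area of P1's cell: 716.7949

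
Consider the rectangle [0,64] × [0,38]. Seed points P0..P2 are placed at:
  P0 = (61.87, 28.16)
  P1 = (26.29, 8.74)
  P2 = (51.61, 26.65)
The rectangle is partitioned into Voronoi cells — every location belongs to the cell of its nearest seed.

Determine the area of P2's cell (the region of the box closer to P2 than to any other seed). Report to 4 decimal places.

Area of P2's cell: 758.1030

1. box [0,64]×[0,38]: [(0, 0) (64, 0) (64, 38) (0, 38)]
2. ⊥bis P2·P0 via (56.74,27.405): [(0, 0) (60.7733, 0) (55.1807, 38) (0, 38)]  |A|=2203.1257
3. ⊥bis P2·P1 via (38.95,17.695): [(51.4665, 0) (60.7733, 0) (55.1807, 38) (24.5873, 38)]  |A|=758.103
4. canonical 4-gon: [(51.4665, 0) (60.7733, 0) (55.1807, 38) (24.5873, 38)]
5. shoelace: 758.103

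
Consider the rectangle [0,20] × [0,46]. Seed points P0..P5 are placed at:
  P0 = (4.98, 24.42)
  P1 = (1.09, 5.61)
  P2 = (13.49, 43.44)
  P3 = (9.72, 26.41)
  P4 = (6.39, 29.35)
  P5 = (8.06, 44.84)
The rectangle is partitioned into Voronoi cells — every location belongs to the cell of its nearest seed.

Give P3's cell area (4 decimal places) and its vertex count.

1. box [0,20]×[0,46]: [(0, 0) (20, 0) (20, 46) (0, 46)]
2. ⊥bis P3·P0 via (7.35,25.415): [(0, 42.922) (18.02, 0) (20, 0) (20, 46) (0, 46)]  |A|=533.2722
3. ⊥bis P3·P1 via (5.405,16.01): [(0, 42.922) (12.5416, 13.049) (20, 9.9545) (20, 46) (0, 46)]  |A|=483.2318
4. ⊥bis P3·P2 via (11.605,34.925): [(2.5123, 36.9379) (12.5416, 13.049) (20, 9.9545) (20, 33.0666)]  |A|=275.6564
5. ⊥bis P3·P4 via (8.055,27.88): [(13.8384, 34.4306) (6.8758, 26.5444) (12.5416, 13.049) (20, 9.9545) (20, 33.0666)]  |A|=222.2681
6. ⊥bis P3·P5 via (8.89,35.625): [(13.8384, 34.4306) (6.8758, 26.5444) (12.5416, 13.049) (20, 9.9545) (20, 33.0666)]  |A|=222.2681
7. canonical 5-gon: [(13.8384, 34.4306) (6.8758, 26.5444) (12.5416, 13.049) (20, 9.9545) (20, 33.0666)]
8. shoelace: 222.2681

Area of P3's cell: 222.2681 (5 vertices)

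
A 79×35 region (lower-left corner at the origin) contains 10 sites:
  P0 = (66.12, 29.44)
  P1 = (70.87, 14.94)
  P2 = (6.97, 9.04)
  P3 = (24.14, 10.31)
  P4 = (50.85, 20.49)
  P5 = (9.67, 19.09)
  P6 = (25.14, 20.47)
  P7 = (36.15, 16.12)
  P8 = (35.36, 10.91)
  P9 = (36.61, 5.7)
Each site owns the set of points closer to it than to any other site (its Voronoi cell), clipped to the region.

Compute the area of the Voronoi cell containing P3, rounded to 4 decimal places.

1. box [0,79]×[0,35]: [(0, 0) (79, 0) (79, 35) (0, 35)]
2. ⊥bis P3·P0 via (45.13,19.875): [(0, 0) (54.1869, 0) (38.2376, 35) (0, 35)]  |A|=1617.4295
3. ⊥bis P3·P1 via (47.505,12.625): [(0, 0) (48.7559, 0) (47.247, 15.2294) (38.2376, 35) (0, 35)]  |A|=1576.0738
4. ⊥bis P3·P2 via (15.555,9.675): [(16.2706, 0) (48.7559, 0) (47.247, 15.2294) (38.2376, 35) (13.6818, 35)]  |A|=1051.9063
5. ⊥bis P3·P4 via (37.495,15.4): [(16.2706, 0) (43.3644, 0) (30.0248, 35) (13.6818, 35)]  |A|=760.1444
6. ⊥bis P3·P5 via (16.905,14.7): [(15.3704, 12.1709) (16.2706, 0) (43.3644, 0) (30.0248, 35) (29.2225, 35)]  |A|=582.7543
7. ⊥bis P3·P6 via (24.64,15.39): [(17.736, 16.0695) (15.3704, 12.1709) (16.2706, 0) (43.3644, 0) (38, 14.075)]  |A|=371.1014
8. ⊥bis P3·P7 via (30.145,13.215): [(29.3154, 14.9298) (17.736, 16.0695) (15.3704, 12.1709) (16.2706, 0) (36.5379, 0)]  |A|=261.3173
9. ⊥bis P3·P8 via (29.75,10.61): [(29.5443, 14.4567) (29.3154, 14.9298) (17.736, 16.0695) (15.3704, 12.1709) (16.2706, 0) (30.3174, 0)]  |A|=216.3529
10. ⊥bis P3·P9 via (30.375,8.005): [(29.9507, 6.8572) (29.5443, 14.4567) (29.3154, 14.9298) (17.736, 16.0695) (15.3704, 12.1709) (16.2706, 0) (27.4157, 0)]  |A|=206.404
11. canonical 7-gon: [(29.9507, 6.8572) (29.5443, 14.4567) (29.3154, 14.9298) (17.736, 16.0695) (15.3704, 12.1709) (16.2706, 0) (27.4157, 0)]
12. shoelace: 206.404

Area of P3's cell: 206.4040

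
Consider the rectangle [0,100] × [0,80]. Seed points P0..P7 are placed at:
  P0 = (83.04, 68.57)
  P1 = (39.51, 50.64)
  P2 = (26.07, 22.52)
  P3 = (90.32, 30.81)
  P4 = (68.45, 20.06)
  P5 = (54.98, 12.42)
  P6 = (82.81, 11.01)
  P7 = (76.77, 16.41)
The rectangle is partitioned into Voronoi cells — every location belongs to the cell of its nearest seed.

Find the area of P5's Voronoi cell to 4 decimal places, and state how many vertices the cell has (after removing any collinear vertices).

1. box [0,100]×[0,80]: [(0, 0) (100, 0) (100, 80) (0, 80)]
2. ⊥bis P5·P0 via (69.01,40.495): [(0, 74.9816) (0, 0) (100, 0) (100, 25.0083)]  |A|=4999.4922
3. ⊥bis P5·P1 via (47.245,31.53): [(69.1818, 40.4092) (0, 12.407) (0, 0) (100, 0) (100, 25.0083)]  |A|=2834.9837
4. ⊥bis P5·P2 via (40.525,17.47): [(69.1818, 40.4092) (45.1392, 30.6777) (34.4217, 0) (100, 0) (100, 25.0083)]  |A|=2026.9736
5. ⊥bis P5·P3 via (72.65,21.615): [(63.9681, 38.2989) (45.1392, 30.6777) (34.4217, 0) (83.8979, 0)]  |A|=1195.4148
6. ⊥bis P5·P4 via (61.715,16.24): [(51.9602, 33.4385) (45.1392, 30.6777) (34.4217, 0) (70.9261, 0)]  |A|=700.1585
7. ⊥bis P5·P6 via (68.895,11.715): [(68.5167, 4.248) (51.9602, 33.4385) (45.1392, 30.6777) (34.4217, 0) (68.3015, 0)]  |A|=694.5838
8. ⊥bis P5·P7 via (65.875,14.415): [(68.3476, 0.9115) (67.3648, 6.2789) (51.9602, 33.4385) (45.1392, 30.6777) (34.4217, 0) (68.3015, 0)]  |A|=692.4905
9. canonical 6-gon: [(68.3476, 0.9115) (67.3648, 6.2789) (51.9602, 33.4385) (45.1392, 30.6777) (34.4217, 0) (68.3015, 0)]
10. shoelace: 692.4905

Area of P5's cell: 692.4905 (6 vertices)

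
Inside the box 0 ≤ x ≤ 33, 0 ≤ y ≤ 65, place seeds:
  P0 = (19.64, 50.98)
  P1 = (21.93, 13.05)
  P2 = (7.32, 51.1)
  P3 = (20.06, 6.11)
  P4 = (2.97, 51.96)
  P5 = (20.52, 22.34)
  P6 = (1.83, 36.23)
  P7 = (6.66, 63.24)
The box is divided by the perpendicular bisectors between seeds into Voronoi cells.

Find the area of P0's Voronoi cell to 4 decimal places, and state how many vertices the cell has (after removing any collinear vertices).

1. box [0,33]×[0,65]: [(0, 0) (33, 0) (33, 65) (0, 65)]
2. ⊥bis P0·P1 via (20.785,32.015): [(0, 30.7601) (33, 32.7525) (33, 65) (0, 65)]  |A|=1097.0422
3. ⊥bis P0·P2 via (13.48,51.04): [(13.2903, 31.5625) (33, 32.7525) (33, 65) (13.616, 65)]  |A|=641.8714
4. ⊥bis P0·P3 via (19.85,28.545): [(13.2903, 31.5625) (33, 32.7525) (33, 65) (13.616, 65)]  |A|=641.8714
5. ⊥bis P0·P4 via (11.305,51.47): [(13.2903, 31.5625) (33, 32.7525) (33, 65) (13.616, 65)]  |A|=641.8714
6. ⊥bis P0·P5 via (20.08,36.66): [(13.3379, 36.4528) (33, 37.057) (33, 65) (13.616, 65)]  |A|=551.3884
7. ⊥bis P0·P6 via (10.735,43.605): [(13.3765, 40.4155) (16.5759, 36.5523) (33, 37.057) (33, 65) (13.616, 65)]  |A|=544.9748
8. ⊥bis P0·P7 via (13.15,57.11): [(13.5432, 57.5263) (13.3765, 40.4155) (16.5759, 36.5523) (33, 37.057) (33, 65) (20.6023, 65)]  |A|=518.8677
9. canonical 6-gon: [(13.5432, 57.5263) (13.3765, 40.4155) (16.5759, 36.5523) (33, 37.057) (33, 65) (20.6023, 65)]
10. shoelace: 518.8677

Area of P0's cell: 518.8677 (6 vertices)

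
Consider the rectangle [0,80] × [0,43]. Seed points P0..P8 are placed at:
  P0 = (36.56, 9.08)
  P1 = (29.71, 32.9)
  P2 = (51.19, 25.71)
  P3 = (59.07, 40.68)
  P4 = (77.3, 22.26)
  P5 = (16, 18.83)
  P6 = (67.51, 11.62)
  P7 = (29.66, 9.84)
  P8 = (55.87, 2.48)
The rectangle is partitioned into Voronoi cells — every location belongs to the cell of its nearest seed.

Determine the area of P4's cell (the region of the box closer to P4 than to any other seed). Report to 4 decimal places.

Area of P4's cell: 285.2423

1. box [0,80]×[0,43]: [(0, 0) (80, 0) (80, 43) (0, 43)]
2. ⊥bis P4·P0 via (56.93,15.67): [(61.9995, 0) (80, 0) (80, 43) (48.0883, 43)]  |A|=1073.112
3. ⊥bis P4·P1 via (53.505,27.58): [(53.3301, 26.7976) (61.9995, 0) (80, 0) (80, 43) (56.9525, 43)]  |A|=1001.3011
4. ⊥bis P4·P2 via (64.245,23.985): [(61.3436, 2.0272) (61.9995, 0) (80, 0) (80, 43) (66.7575, 43)]  |A|=690.6478
5. ⊥bis P4·P3 via (68.185,31.47): [(64.7901, 28.1101) (61.3436, 2.0272) (61.9995, 0) (80, 0) (80, 43) (79.8352, 43)]  |A|=593.2852
6. ⊥bis P4·P5 via (46.65,20.545): [(64.7901, 28.1101) (61.3436, 2.0272) (61.9995, 0) (80, 0) (80, 43) (79.8352, 43)]  |A|=593.2852
7. ⊥bis P4·P6 via (72.405,16.94): [(64.7901, 28.1101) (64.2996, 24.3979) (80, 9.9517) (80, 43) (79.8352, 43)]  |A|=285.2423
8. ⊥bis P4·P7 via (53.48,16.05): [(64.7901, 28.1101) (64.2996, 24.3979) (80, 9.9517) (80, 43) (79.8352, 43)]  |A|=285.2423
9. ⊥bis P4·P8 via (66.585,12.37): [(64.7901, 28.1101) (64.2996, 24.3979) (80, 9.9517) (80, 43) (79.8352, 43)]  |A|=285.2423
10. canonical 5-gon: [(64.7901, 28.1101) (64.2996, 24.3979) (80, 9.9517) (80, 43) (79.8352, 43)]
11. shoelace: 285.2423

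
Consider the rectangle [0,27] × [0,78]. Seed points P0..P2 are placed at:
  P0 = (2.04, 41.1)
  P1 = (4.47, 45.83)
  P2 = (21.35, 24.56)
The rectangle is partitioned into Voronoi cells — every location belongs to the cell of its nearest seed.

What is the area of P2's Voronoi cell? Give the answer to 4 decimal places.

1. box [0,27]×[0,78]: [(0, 0) (27, 0) (27, 78) (0, 78)]
2. ⊥bis P2·P0 via (11.695,32.83): [(0, 19.1764) (0, 0) (27, 0) (27, 50.6982)]  |A|=943.3068
3. ⊥bis P2·P1 via (12.91,35.195): [(15.4417, 37.2042) (0, 19.1764) (0, 0) (27, 0) (27, 46.3769)]  |A|=918.3336
4. canonical 5-gon: [(15.4417, 37.2042) (0, 19.1764) (0, 0) (27, 0) (27, 46.3769)]
5. shoelace: 918.3336

Area of P2's cell: 918.3336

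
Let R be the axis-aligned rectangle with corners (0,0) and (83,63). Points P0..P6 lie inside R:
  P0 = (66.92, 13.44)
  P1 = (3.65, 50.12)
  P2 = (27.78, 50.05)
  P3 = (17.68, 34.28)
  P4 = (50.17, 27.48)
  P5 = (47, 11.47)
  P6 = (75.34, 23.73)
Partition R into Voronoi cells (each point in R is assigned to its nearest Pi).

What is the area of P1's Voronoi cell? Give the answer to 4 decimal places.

Area of P1's cell: 366.1754

1. box [0,83]×[0,63]: [(0, 0) (83, 0) (83, 63) (0, 63)]
2. ⊥bis P1·P0 via (35.285,31.78): [(0, 0) (16.8609, 0) (53.3844, 63) (0, 63)]  |A|=2212.7284
3. ⊥bis P1·P2 via (15.715,50.085): [(0, 0) (15.5697, 0) (15.7525, 63) (0, 63)]  |A|=986.6484
4. ⊥bis P1·P3 via (10.665,42.2): [(0, 32.7537) (15.7051, 46.6642) (15.7525, 63) (0, 63)]  |A|=366.1754
5. ⊥bis P1·P4 via (26.91,38.8): [(0, 32.7537) (15.7051, 46.6642) (15.7525, 63) (0, 63)]  |A|=366.1754
6. ⊥bis P1·P5 via (25.325,30.795): [(0, 32.7537) (15.7051, 46.6642) (15.7525, 63) (0, 63)]  |A|=366.1754
7. ⊥bis P1·P6 via (39.495,36.925): [(0, 32.7537) (15.7051, 46.6642) (15.7525, 63) (0, 63)]  |A|=366.1754
8. canonical 4-gon: [(0, 32.7537) (15.7051, 46.6642) (15.7525, 63) (0, 63)]
9. shoelace: 366.1754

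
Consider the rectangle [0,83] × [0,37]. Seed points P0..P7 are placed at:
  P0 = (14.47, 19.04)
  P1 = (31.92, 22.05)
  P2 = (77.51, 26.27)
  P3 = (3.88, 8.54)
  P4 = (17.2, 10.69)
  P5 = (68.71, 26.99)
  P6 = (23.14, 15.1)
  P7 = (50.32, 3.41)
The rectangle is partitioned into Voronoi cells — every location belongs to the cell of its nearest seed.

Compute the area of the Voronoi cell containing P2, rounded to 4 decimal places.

1. box [0,83]×[0,37]: [(0, 0) (83, 0) (83, 37) (0, 37)]
2. ⊥bis P2·P0 via (45.99,22.655): [(48.5883, 0) (83, 0) (83, 37) (44.3448, 37)]  |A|=1351.7383
3. ⊥bis P2·P1 via (54.715,24.16): [(56.9514, 0) (83, 0) (83, 37) (53.5265, 37)]  |A|=1027.1602
4. ⊥bis P2·P3 via (40.695,17.405): [(56.9514, 0) (83, 0) (83, 37) (53.5265, 37)]  |A|=1027.1602
5. ⊥bis P2·P4 via (47.355,18.48): [(56.9514, 0) (83, 0) (83, 37) (53.5265, 37)]  |A|=1027.1602
6. ⊥bis P2·P5 via (73.11,26.63): [(70.9312, 0) (83, 0) (83, 37) (73.9585, 37)]  |A|=390.5417
7. ⊥bis P2·P6 via (50.325,20.685): [(70.9312, 0) (83, 0) (83, 37) (73.9585, 37)]  |A|=390.5417
8. ⊥bis P2·P7 via (63.915,14.84): [(71.4155, 5.9189) (76.3917, 0) (83, 0) (83, 37) (73.9585, 37)]  |A|=374.3816
9. canonical 5-gon: [(71.4155, 5.9189) (76.3917, 0) (83, 0) (83, 37) (73.9585, 37)]
10. shoelace: 374.3816

Area of P2's cell: 374.3816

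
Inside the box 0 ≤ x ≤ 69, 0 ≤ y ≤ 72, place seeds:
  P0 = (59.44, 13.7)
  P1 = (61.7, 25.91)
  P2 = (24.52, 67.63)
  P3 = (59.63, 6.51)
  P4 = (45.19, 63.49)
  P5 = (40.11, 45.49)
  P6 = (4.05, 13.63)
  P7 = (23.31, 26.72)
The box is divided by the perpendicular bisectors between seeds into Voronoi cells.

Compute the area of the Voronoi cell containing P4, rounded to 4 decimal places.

Area of P4's cell: 676.6759

1. box [0,69]×[0,72]: [(0, 0) (69, 0) (69, 72) (0, 72)]
2. ⊥bis P4·P0 via (52.315,38.595): [(0, 23.6223) (69, 43.3703) (69, 72) (0, 72)]  |A|=2656.7546
3. ⊥bis P4·P1 via (53.445,44.7): [(0, 23.6223) (15.6883, 28.1124) (69, 51.5338) (69, 72) (0, 72)]  |A|=2439.1497
4. ⊥bis P4·P2 via (34.855,65.56): [(28.4802, 33.7322) (69, 51.5338) (69, 72) (36.1449, 72)]  |A|=1043.29
5. ⊥bis P4·P3 via (52.41,35): [(28.4802, 33.7322) (69, 51.5338) (69, 72) (36.1449, 72)]  |A|=1043.29
6. ⊥bis P4·P5 via (42.65,54.49): [(33.1735, 57.1645) (62.7907, 48.8058) (69, 51.5338) (69, 72) (36.1449, 72)]  |A|=676.6759
7. ⊥bis P4·P6 via (24.62,38.56): [(33.1735, 57.1645) (62.7907, 48.8058) (69, 51.5338) (69, 72) (36.1449, 72)]  |A|=676.6759
8. ⊥bis P4·P7 via (34.25,45.105): [(33.1735, 57.1645) (62.7907, 48.8058) (69, 51.5338) (69, 72) (36.1449, 72)]  |A|=676.6759
9. canonical 5-gon: [(33.1735, 57.1645) (62.7907, 48.8058) (69, 51.5338) (69, 72) (36.1449, 72)]
10. shoelace: 676.6759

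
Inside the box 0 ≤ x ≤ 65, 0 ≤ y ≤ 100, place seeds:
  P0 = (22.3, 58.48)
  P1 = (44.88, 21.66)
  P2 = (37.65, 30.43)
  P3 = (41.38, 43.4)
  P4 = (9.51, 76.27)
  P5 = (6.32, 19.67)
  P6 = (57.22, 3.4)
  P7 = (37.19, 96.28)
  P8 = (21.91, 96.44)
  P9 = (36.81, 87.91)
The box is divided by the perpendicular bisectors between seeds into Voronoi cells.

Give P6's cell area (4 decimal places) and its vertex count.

1. box [0,65]×[0,100]: [(0, 0) (65, 0) (65, 100) (0, 100)]
2. ⊥bis P6·P0 via (39.76,30.94): [(0, 5.7327) (0, 0) (65, 0) (65, 46.9418)]  |A|=1711.9216
3. ⊥bis P6·P1 via (51.05,12.53): [(32.5088, 0) (65, 0) (65, 21.9573)]  |A|=356.7094
4. ⊥bis P6·P2 via (47.435,16.915): [(32.5088, 0) (65, 0) (65, 21.9573)]  |A|=356.7094
5. ⊥bis P6·P3 via (49.3,23.4): [(32.5088, 0) (65, 0) (65, 21.9573)]  |A|=356.7094
6. ⊥bis P6·P4 via (33.365,39.835): [(32.5088, 0) (65, 0) (65, 21.9573)]  |A|=356.7094
7. ⊥bis P6·P5 via (31.77,11.535): [(32.5088, 0) (65, 0) (65, 21.9573)]  |A|=356.7094
8. ⊥bis P6·P7 via (47.205,49.84): [(32.5088, 0) (65, 0) (65, 21.9573)]  |A|=356.7094
9. ⊥bis P6·P8 via (39.565,49.92): [(32.5088, 0) (65, 0) (65, 21.9573)]  |A|=356.7094
10. ⊥bis P6·P9 via (47.015,45.655): [(32.5088, 0) (65, 0) (65, 21.9573)]  |A|=356.7094
11. canonical 3-gon: [(32.5088, 0) (65, 0) (65, 21.9573)]
12. shoelace: 356.7094

Area of P6's cell: 356.7094 (3 vertices)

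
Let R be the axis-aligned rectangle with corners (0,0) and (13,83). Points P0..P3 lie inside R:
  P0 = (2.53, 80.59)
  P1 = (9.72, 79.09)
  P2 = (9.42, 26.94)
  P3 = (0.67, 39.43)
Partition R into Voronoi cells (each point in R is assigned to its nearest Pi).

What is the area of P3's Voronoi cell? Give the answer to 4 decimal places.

1. box [0,13]×[0,83]: [(0, 0) (13, 0) (13, 83) (0, 83)]
2. ⊥bis P3·P0 via (1.6,60.01): [(0, 60.0823) (0, 0) (13, 0) (13, 59.4948)]  |A|=777.2514
3. ⊥bis P3·P1 via (5.195,59.26): [(1.9844, 59.9926) (0, 60.0823) (0, 0) (13, 0) (13, 57.479)]  |A|=766.1485
4. ⊥bis P3·P2 via (5.045,33.185): [(1.9844, 59.9926) (0, 60.0823) (0, 29.6507) (13, 38.758) (13, 57.479)]  |A|=321.4924
5. canonical 5-gon: [(1.9844, 59.9926) (0, 60.0823) (0, 29.6507) (13, 38.758) (13, 57.479)]
6. shoelace: 321.4924

Area of P3's cell: 321.4924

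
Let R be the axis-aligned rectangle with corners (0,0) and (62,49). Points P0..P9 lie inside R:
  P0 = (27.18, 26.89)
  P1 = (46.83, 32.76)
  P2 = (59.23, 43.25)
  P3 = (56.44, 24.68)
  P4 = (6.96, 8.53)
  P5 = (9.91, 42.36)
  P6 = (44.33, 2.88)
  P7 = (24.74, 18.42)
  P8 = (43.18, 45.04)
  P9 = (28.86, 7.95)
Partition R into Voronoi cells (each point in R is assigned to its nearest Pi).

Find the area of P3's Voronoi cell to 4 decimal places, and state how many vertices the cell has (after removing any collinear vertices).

1. box [0,62]×[0,49]: [(0, 0) (62, 0) (62, 49) (0, 49)]
2. ⊥bis P3·P0 via (41.81,25.785): [(39.8625, 0) (62, 0) (62, 49) (43.5634, 49)]  |A|=994.0657
3. ⊥bis P3·P1 via (51.635,28.72): [(41.0839, 16.1709) (39.8625, 0) (62, 0) (62, 41.0477)]  |A|=608.2719
4. ⊥bis P3·P2 via (57.835,33.965): [(56.2457, 34.2038) (41.0839, 16.1709) (39.8625, 0) (62, 0) (62, 33.3392)]  |A|=586.0936
5. ⊥bis P3·P4 via (31.7,16.605): [(56.2457, 34.2038) (41.0839, 16.1709) (39.8625, 0) (62, 0) (62, 33.3392)]  |A|=586.0936
6. ⊥bis P3·P5 via (33.175,33.52): [(56.2457, 34.2038) (41.0839, 16.1709) (39.8625, 0) (62, 0) (62, 33.3392)]  |A|=586.0936
7. ⊥bis P3·P6 via (50.385,13.78): [(56.2457, 34.2038) (42.6748, 18.0631) (62, 7.3278) (62, 33.3392)]  |A|=303.644
8. ⊥bis P3·P7 via (40.59,21.55): [(56.2457, 34.2038) (42.6748, 18.0631) (62, 7.3278) (62, 33.3392)]  |A|=303.644
9. ⊥bis P3·P8 via (49.81,34.86): [(56.2457, 34.2038) (42.6748, 18.0631) (62, 7.3278) (62, 33.3392)]  |A|=303.644
10. ⊥bis P3·P9 via (42.65,16.315): [(56.2457, 34.2038) (42.6748, 18.0631) (62, 7.3278) (62, 33.3392)]  |A|=303.644
11. canonical 4-gon: [(56.2457, 34.2038) (42.6748, 18.0631) (62, 7.3278) (62, 33.3392)]
12. shoelace: 303.644

Area of P3's cell: 303.6440 (4 vertices)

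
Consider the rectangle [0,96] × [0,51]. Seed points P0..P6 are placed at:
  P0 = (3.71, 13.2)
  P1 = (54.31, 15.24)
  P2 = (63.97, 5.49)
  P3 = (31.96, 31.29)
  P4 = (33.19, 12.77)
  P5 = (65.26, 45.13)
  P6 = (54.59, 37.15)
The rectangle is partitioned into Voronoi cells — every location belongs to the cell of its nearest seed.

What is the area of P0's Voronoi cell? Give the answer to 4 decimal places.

1. box [0,96]×[0,51]: [(0, 0) (96, 0) (96, 51) (0, 51)]
2. ⊥bis P0·P1 via (29.01,14.22): [(0, 0) (29.5833, 0) (27.5272, 51) (0, 51)]  |A|=1456.3169
3. ⊥bis P0·P2 via (33.84,9.345): [(0, 0) (29.5833, 0) (27.5272, 51) (0, 51)]  |A|=1456.3169
4. ⊥bis P0·P3 via (17.835,22.245): [(0, 50.0968) (0, 0) (29.5833, 0) (29.4156, 4.1604)]  |A|=798.3513
5. ⊥bis P0·P4 via (18.45,12.985): [(18.5684, 21.0998) (0, 50.0968) (0, 0) (18.2606, 0)]  |A|=657.7547
6. ⊥bis P0·P5 via (34.485,29.165): [(18.5684, 21.0998) (0, 50.0968) (0, 0) (18.2606, 0)]  |A|=657.7547
7. ⊥bis P0·P6 via (29.15,25.175): [(18.5684, 21.0998) (0, 50.0968) (0, 0) (18.2606, 0)]  |A|=657.7547
8. canonical 4-gon: [(18.5684, 21.0998) (0, 50.0968) (0, 0) (18.2606, 0)]
9. shoelace: 657.7547

Area of P0's cell: 657.7547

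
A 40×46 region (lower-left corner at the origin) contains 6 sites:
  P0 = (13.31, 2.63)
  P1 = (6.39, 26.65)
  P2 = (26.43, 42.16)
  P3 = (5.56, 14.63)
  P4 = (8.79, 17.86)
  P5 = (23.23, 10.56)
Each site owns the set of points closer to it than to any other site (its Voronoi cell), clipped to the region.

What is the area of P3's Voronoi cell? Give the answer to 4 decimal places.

Area of P3's cell: 129.4813

1. box [0,40]×[0,46]: [(0, 0) (40, 0) (40, 46) (0, 46)]
2. ⊥bis P3·P0 via (9.435,8.63): [(0, 2.5366) (40, 28.3699) (40, 46) (0, 46)]  |A|=1221.8708
3. ⊥bis P3·P1 via (5.975,20.64): [(0, 21.0526) (0, 2.5366) (25.9007, 19.2641)]  |A|=239.789
4. ⊥bis P3·P2 via (15.995,28.395): [(0, 21.0526) (0, 2.5366) (25.9007, 19.2641)]  |A|=239.789
5. ⊥bis P3·P4 via (7.175,16.245): [(2.543, 20.877) (0, 21.0526) (0, 2.5366) (12.6887, 10.7313)]  |A|=129.4813
6. ⊥bis P3·P5 via (14.395,12.595): [(2.543, 20.877) (0, 21.0526) (0, 2.5366) (12.6887, 10.7313)]  |A|=129.4813
7. canonical 4-gon: [(2.543, 20.877) (0, 21.0526) (0, 2.5366) (12.6887, 10.7313)]
8. shoelace: 129.4813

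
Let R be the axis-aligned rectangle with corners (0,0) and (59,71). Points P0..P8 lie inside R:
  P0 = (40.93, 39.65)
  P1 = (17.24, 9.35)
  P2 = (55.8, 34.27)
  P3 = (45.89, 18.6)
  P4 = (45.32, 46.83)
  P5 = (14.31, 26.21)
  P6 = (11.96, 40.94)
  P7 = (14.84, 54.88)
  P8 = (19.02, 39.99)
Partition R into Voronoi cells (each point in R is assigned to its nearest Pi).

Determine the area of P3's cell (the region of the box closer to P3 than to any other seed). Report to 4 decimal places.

1. box [0,59]×[0,71]: [(0, 0) (59, 0) (59, 71) (0, 71)]
2. ⊥bis P3·P0 via (43.41,29.125): [(0, 18.8963) (0, 0) (59, 0) (59, 32.7985)]  |A|=1524.9963
3. ⊥bis P3·P1 via (31.565,13.975): [(27.8569, 25.4602) (36.077, 0) (59, 0) (59, 32.7985)]  |A|=802.536
4. ⊥bis P3·P2 via (50.845,26.435): [(45.7279, 29.6712) (27.8569, 25.4602) (36.077, 0) (59, 0) (59, 21.2776)]  |A|=726.083
5. ⊥bis P3·P4 via (45.605,32.715): [(45.7279, 29.6712) (27.8569, 25.4602) (36.077, 0) (59, 0) (59, 21.2776)]  |A|=726.083
6. ⊥bis P3·P5 via (30.1,22.405): [(45.7279, 29.6712) (31.0156, 26.2045) (29.5629, 20.1761) (36.077, 0) (59, 0) (59, 21.2776)]  |A|=717.1026
7. ⊥bis P3·P6 via (28.925,29.77): [(45.7279, 29.6712) (31.0156, 26.2045) (29.5629, 20.1761) (36.077, 0) (59, 0) (59, 21.2776)]  |A|=717.1026
8. ⊥bis P3·P7 via (30.365,36.74): [(45.7279, 29.6712) (31.0156, 26.2045) (29.5629, 20.1761) (36.077, 0) (59, 0) (59, 21.2776)]  |A|=717.1026
9. ⊥bis P3·P8 via (32.455,29.295): [(45.7279, 29.6712) (31.0156, 26.2045) (29.5629, 20.1761) (36.077, 0) (59, 0) (59, 21.2776)]  |A|=717.1026
10. canonical 6-gon: [(45.7279, 29.6712) (31.0156, 26.2045) (29.5629, 20.1761) (36.077, 0) (59, 0) (59, 21.2776)]
11. shoelace: 717.1026

Area of P3's cell: 717.1026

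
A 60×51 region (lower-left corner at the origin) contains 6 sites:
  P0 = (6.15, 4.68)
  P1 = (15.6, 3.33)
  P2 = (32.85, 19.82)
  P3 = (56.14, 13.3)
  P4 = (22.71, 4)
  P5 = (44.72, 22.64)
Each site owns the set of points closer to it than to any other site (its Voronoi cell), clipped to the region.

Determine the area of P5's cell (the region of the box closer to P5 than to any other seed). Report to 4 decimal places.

Area of P5's cell: 804.7345

1. box [0,60]×[0,51]: [(0, 0) (60, 0) (60, 51) (0, 51)]
2. ⊥bis P5·P0 via (25.435,13.66): [(31.7957, 0) (60, 0) (60, 51) (8.0477, 51)]  |A|=2043.9912
3. ⊥bis P5·P1 via (30.16,12.985): [(15.3487, 35.3209) (38.7706, 0) (60, 0) (60, 51) (8.0477, 51)]  |A|=1920.8123
4. ⊥bis P5·P2 via (38.785,21.23): [(43.8287, 0) (60, 0) (60, 51) (31.7124, 51)]  |A|=1133.7014
5. ⊥bis P5·P3 via (50.43,17.97): [(42.0064, 7.6705) (60, 29.6712) (60, 51) (31.7124, 51)]  |A|=804.7345
6. ⊥bis P5·P4 via (33.715,13.32): [(42.0064, 7.6705) (60, 29.6712) (60, 51) (31.7124, 51)]  |A|=804.7345
7. canonical 4-gon: [(42.0064, 7.6705) (60, 29.6712) (60, 51) (31.7124, 51)]
8. shoelace: 804.7345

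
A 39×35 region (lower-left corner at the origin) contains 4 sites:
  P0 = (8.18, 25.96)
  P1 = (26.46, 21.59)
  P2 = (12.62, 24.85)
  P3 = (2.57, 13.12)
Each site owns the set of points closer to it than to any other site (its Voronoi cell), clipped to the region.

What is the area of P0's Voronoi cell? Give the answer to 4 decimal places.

1. box [0,39]×[0,35]: [(0, 0) (39, 0) (39, 35) (0, 35)]
2. ⊥bis P0·P1 via (17.32,23.775): [(0, 0) (11.6364, 0) (20.0034, 35) (0, 35)]  |A|=553.6966
3. ⊥bis P0·P2 via (10.4,25.405): [(0, 0) (4.0488, 0) (12.7987, 35) (0, 35)]  |A|=294.8312
4. ⊥bis P0·P3 via (5.375,19.54): [(0, 21.8884) (8.5833, 18.1382) (12.7987, 35) (0, 35)]  |A|=164.1751
5. canonical 4-gon: [(0, 21.8884) (8.5833, 18.1382) (12.7987, 35) (0, 35)]
6. shoelace: 164.1751

Area of P0's cell: 164.1751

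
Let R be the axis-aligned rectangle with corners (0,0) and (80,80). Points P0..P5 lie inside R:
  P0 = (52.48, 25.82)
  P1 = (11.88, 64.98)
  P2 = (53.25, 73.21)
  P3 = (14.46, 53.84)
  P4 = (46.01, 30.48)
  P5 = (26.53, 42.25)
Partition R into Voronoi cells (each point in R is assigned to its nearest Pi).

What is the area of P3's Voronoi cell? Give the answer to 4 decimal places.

Area of P3's cell: 540.3044

1. box [0,80]×[0,80]: [(0, 0) (80, 0) (80, 80) (0, 80)]
2. ⊥bis P3·P0 via (33.47,39.83): [(0, 0) (4.1161, 0) (63.0745, 80) (0, 80)]  |A|=2687.6229
3. ⊥bis P3·P1 via (13.17,59.41): [(0, 56.3599) (0, 0) (4.1161, 0) (55.0479, 69.1088)]  |A|=1693.4751
4. ⊥bis P3·P2 via (33.855,63.525): [(33.5526, 64.1306) (0, 56.3599) (0, 0) (4.1161, 0) (40.7527, 49.7118)]  |A|=1520.585
5. ⊥bis P3·P4 via (30.235,42.16): [(38.7685, 53.6853) (33.5526, 64.1306) (0, 56.3599) (0, 1.3246)]  |A|=1262.3145
6. ⊥bis P3·P5 via (20.495,48.045): [(34.3697, 62.4943) (33.5526, 64.1306) (0, 56.3599) (0, 26.7012)]  |A|=540.3044
7. canonical 4-gon: [(34.3697, 62.4943) (33.5526, 64.1306) (0, 56.3599) (0, 26.7012)]
8. shoelace: 540.3044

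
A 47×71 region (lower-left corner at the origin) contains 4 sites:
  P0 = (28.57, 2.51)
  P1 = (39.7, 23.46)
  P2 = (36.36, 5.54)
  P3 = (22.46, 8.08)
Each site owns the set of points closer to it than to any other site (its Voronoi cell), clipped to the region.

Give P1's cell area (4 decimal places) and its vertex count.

1. box [0,47]×[0,71]: [(0, 0) (47, 0) (47, 71) (0, 71)]
2. ⊥bis P1·P0 via (34.135,12.985): [(0, 31.1197) (47, 6.1503) (47, 71) (0, 71)]  |A|=2461.1549
3. ⊥bis P1·P2 via (38.03,14.5): [(0, 31.1197) (27.6372, 16.437) (47, 12.8281) (47, 71) (0, 71)]  |A|=2396.5039
4. ⊥bis P1·P3 via (31.08,15.77): [(0, 50.6087) (31.0529, 15.8004) (47, 12.8281) (47, 71) (0, 71)]  |A|=2077.6316
5. canonical 5-gon: [(0, 50.6087) (31.0529, 15.8004) (47, 12.8281) (47, 71) (0, 71)]
6. shoelace: 2077.6316

Area of P1's cell: 2077.6316 (5 vertices)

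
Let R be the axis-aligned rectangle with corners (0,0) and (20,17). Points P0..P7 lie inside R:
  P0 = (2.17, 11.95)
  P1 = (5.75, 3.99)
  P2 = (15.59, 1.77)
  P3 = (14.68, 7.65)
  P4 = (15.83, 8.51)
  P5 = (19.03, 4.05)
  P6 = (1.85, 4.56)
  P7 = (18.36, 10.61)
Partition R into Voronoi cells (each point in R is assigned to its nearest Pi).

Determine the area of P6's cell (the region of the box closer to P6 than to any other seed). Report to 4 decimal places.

1. box [0,20]×[0,17]: [(0, 0) (20, 0) (20, 17) (0, 17)]
2. ⊥bis P6·P0 via (2.01,8.255): [(0, 8.342) (0, 0) (20, 0) (20, 7.476)]  |A|=158.1804
3. ⊥bis P6·P1 via (3.8,4.275): [(4.3668, 8.1529) (0, 8.342) (0, 0) (3.1752, 0)]  |A|=31.1575
4. ⊥bis P6·P2 via (8.72,3.165): [(4.3668, 8.1529) (0, 8.342) (0, 0) (3.1752, 0)]  |A|=31.1575
5. ⊥bis P6·P3 via (8.265,6.105): [(4.3668, 8.1529) (0, 8.342) (0, 0) (3.1752, 0)]  |A|=31.1575
6. ⊥bis P6·P4 via (8.84,6.535): [(4.3668, 8.1529) (0, 8.342) (0, 0) (3.1752, 0)]  |A|=31.1575
7. ⊥bis P6·P5 via (10.44,4.305): [(4.3668, 8.1529) (0, 8.342) (0, 0) (3.1752, 0)]  |A|=31.1575
8. ⊥bis P6·P7 via (10.105,7.585): [(4.3668, 8.1529) (0, 8.342) (0, 0) (3.1752, 0)]  |A|=31.1575
9. canonical 4-gon: [(4.3668, 8.1529) (0, 8.342) (0, 0) (3.1752, 0)]
10. shoelace: 31.1575

Area of P6's cell: 31.1575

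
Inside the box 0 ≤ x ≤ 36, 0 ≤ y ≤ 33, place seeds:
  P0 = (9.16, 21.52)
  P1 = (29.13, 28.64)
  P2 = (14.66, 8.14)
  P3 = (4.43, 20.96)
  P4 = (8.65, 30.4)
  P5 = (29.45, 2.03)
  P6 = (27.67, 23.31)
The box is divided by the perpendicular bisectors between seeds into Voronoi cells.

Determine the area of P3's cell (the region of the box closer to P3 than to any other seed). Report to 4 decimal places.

1. box [0,36]×[0,33]: [(0, 0) (36, 0) (36, 33) (0, 33)]
2. ⊥bis P3·P0 via (6.795,21.24): [(0, 0) (9.3097, 0) (5.4027, 33) (0, 33)]  |A|=242.7541
3. ⊥bis P3·P1 via (16.78,24.8): [(0, 0) (9.3097, 0) (5.4027, 33) (0, 33)]  |A|=242.7541
4. ⊥bis P3·P2 via (9.545,14.55): [(0, 6.9334) (7.7561, 13.1225) (5.4027, 33) (0, 33)]  |A|=154.7833
5. ⊥bis P3·P4 via (6.54,25.68): [(0, 28.6036) (0, 6.9334) (7.7561, 13.1225) (6.2542, 25.8078)]  |A|=121.6066
6. ⊥bis P3·P5 via (16.94,11.495): [(0, 28.6036) (0, 6.9334) (7.7561, 13.1225) (6.2542, 25.8078)]  |A|=121.6066
7. ⊥bis P3·P6 via (16.05,22.135): [(0, 28.6036) (0, 6.9334) (7.7561, 13.1225) (6.2542, 25.8078)]  |A|=121.6066
8. canonical 4-gon: [(0, 28.6036) (0, 6.9334) (7.7561, 13.1225) (6.2542, 25.8078)]
9. shoelace: 121.6066

Area of P3's cell: 121.6066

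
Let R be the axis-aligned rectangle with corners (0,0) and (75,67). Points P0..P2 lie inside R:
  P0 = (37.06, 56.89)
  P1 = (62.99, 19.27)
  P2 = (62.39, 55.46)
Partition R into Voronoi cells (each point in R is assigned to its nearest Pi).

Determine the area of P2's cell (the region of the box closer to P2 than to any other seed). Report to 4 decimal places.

Area of P2's cell: 756.0806

1. box [0,75]×[0,67]: [(0, 0) (75, 0) (75, 67) (0, 67)]
2. ⊥bis P2·P0 via (49.725,56.175): [(46.5537, 0) (75, 0) (75, 67) (50.3361, 67)]  |A|=1779.1925
3. ⊥bis P2·P1 via (62.69,37.365): [(48.6499, 37.1322) (75, 37.5691) (75, 67) (50.3361, 67)]  |A|=756.0806
4. canonical 4-gon: [(48.6499, 37.1322) (75, 37.5691) (75, 67) (50.3361, 67)]
5. shoelace: 756.0806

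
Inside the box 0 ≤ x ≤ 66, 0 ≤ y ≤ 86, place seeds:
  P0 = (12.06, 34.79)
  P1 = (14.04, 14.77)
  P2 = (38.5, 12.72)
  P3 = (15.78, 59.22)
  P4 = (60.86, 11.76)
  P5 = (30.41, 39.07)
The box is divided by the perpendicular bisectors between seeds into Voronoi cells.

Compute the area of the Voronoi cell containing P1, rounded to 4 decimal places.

Area of P1's cell: 645.2883

1. box [0,66]×[0,86]: [(0, 0) (66, 0) (66, 86) (0, 86)]
2. ⊥bis P1·P0 via (13.05,24.78): [(0, 23.4893) (0, 0) (66, 0) (66, 30.0168)]  |A|=1765.7031
3. ⊥bis P1·P2 via (26.27,13.745): [(27.3131, 26.1906) (0, 23.4893) (0, 0) (25.118, 0)]  |A|=649.7116
4. ⊥bis P1·P3 via (14.91,36.995): [(27.3131, 26.1906) (0, 23.4893) (0, 0) (25.118, 0)]  |A|=649.7116
5. ⊥bis P1·P4 via (37.45,13.265): [(27.3131, 26.1906) (0, 23.4893) (0, 0) (25.118, 0)]  |A|=649.7116
6. ⊥bis P1·P5 via (22.225,26.92): [(27.099, 23.6366) (23.8204, 25.8452) (0, 23.4893) (0, 0) (25.118, 0)]  |A|=645.2883
7. canonical 5-gon: [(27.099, 23.6366) (23.8204, 25.8452) (0, 23.4893) (0, 0) (25.118, 0)]
8. shoelace: 645.2883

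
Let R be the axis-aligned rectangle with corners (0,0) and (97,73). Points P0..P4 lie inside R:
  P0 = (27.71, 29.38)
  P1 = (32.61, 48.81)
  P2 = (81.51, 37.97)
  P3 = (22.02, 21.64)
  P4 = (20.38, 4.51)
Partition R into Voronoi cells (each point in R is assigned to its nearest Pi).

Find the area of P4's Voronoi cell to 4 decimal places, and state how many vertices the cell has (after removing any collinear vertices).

1. box [0,97]×[0,73]: [(0, 0) (97, 0) (97, 73) (0, 73)]
2. ⊥bis P4·P0 via (24.045,16.945): [(0, 24.0318) (0, 0) (81.5378, 0)]  |A|=979.7518
3. ⊥bis P4·P1 via (26.495,26.66): [(0, 24.0318) (0, 0) (81.5378, 0)]  |A|=979.7518
4. ⊥bis P4·P2 via (50.945,21.24): [(58.9225, 6.6655) (0, 24.0318) (0, 0) (62.5709, 0)]  |A|=916.5402
5. ⊥bis P4·P3 via (21.2,13.075): [(58.9225, 6.6655) (44.8616, 10.8097) (0, 15.1047) (0, 0) (62.5709, 0)]  |A|=716.2963
6. canonical 5-gon: [(58.9225, 6.6655) (44.8616, 10.8097) (0, 15.1047) (0, 0) (62.5709, 0)]
7. shoelace: 716.2963

Area of P4's cell: 716.2963 (5 vertices)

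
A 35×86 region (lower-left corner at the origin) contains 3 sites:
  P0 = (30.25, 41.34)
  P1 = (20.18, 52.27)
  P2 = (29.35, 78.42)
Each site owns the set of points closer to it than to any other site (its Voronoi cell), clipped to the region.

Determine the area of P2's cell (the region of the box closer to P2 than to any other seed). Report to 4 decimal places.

Area of P2's cell: 633.7586

1. box [0,35]×[0,86]: [(0, 0) (35, 0) (35, 86) (0, 86)]
2. ⊥bis P2·P0 via (29.8,59.88): [(0, 59.1567) (35, 60.0062) (35, 86) (0, 86)]  |A|=924.649
3. ⊥bis P2·P1 via (24.765,65.345): [(0, 74.0293) (35, 61.7559) (35, 86) (0, 86)]  |A|=633.7586
4. canonical 4-gon: [(0, 74.0293) (35, 61.7559) (35, 86) (0, 86)]
5. shoelace: 633.7586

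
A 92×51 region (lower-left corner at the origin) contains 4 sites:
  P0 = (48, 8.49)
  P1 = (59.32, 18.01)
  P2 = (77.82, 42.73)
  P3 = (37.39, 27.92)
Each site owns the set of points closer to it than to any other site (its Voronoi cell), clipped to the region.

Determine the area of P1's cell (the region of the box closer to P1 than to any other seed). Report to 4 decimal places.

1. box [0,92]×[0,51]: [(0, 0) (92, 0) (92, 51) (0, 51)]
2. ⊥bis P1·P0 via (53.66,13.25): [(64.8031, 0) (92, 0) (92, 51) (21.9127, 51)]  |A|=2480.7481
3. ⊥bis P1·P2 via (68.57,30.37): [(64.8031, 0) (92, 0) (92, 12.8354) (41.0039, 51) (21.9127, 51)]  |A|=1507.6248
4. ⊥bis P1·P3 via (48.355,22.965): [(47.3535, 20.7489) (64.8031, 0) (92, 0) (92, 12.8354) (55.9643, 39.8038)]  |A|=1028.1195
5. canonical 5-gon: [(47.3535, 20.7489) (64.8031, 0) (92, 0) (92, 12.8354) (55.9643, 39.8038)]
6. shoelace: 1028.1195

Area of P1's cell: 1028.1195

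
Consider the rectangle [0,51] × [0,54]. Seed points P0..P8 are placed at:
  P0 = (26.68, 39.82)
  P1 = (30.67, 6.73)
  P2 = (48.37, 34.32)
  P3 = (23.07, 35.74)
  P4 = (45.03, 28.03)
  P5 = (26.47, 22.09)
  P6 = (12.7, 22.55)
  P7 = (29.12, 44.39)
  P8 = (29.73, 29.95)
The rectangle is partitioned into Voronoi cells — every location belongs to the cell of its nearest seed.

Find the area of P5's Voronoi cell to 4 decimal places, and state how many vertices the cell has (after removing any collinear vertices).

Area of P5's cell: 203.3020 (5 vertices)

1. box [0,51]×[0,54]: [(0, 0) (51, 0) (51, 54) (0, 54)]
2. ⊥bis P5·P0 via (26.575,30.955): [(0, 31.2698) (0, 0) (51, 0) (51, 30.6657)]  |A|=1579.3544
3. ⊥bis P5·P1 via (28.57,14.41): [(0, 31.2698) (0, 6.5979) (51, 20.5432) (51, 30.6657)]  |A|=887.2565
4. ⊥bis P5·P2 via (37.42,28.205): [(35.9463, 30.844) (0, 31.2698) (0, 6.5979) (42.9309, 18.3368)]  |A|=752.8992
5. ⊥bis P5·P3 via (24.77,28.915): [(35.9463, 30.844) (32.6702, 30.8828) (0, 22.7452) (0, 6.5979) (42.9309, 18.3368)]  |A|=613.6494
6. ⊥bis P5·P4 via (35.75,25.06): [(33.8911, 30.8683) (32.6702, 30.8828) (0, 22.7452) (0, 6.5979) (38.3064, 17.0723)]  |A|=566.191
7. ⊥bis P5·P6 via (19.585,22.32): [(33.8911, 30.8683) (32.6702, 30.8828) (19.7637, 27.668) (19.2355, 11.8576) (38.3064, 17.0723)]  |A|=255.9547
8. ⊥bis P5·P7 via (27.795,33.24): [(33.8911, 30.8683) (32.6702, 30.8828) (19.7637, 27.668) (19.2355, 11.8576) (38.3064, 17.0723)]  |A|=255.9547
9. ⊥bis P5·P8 via (28.1,26.02): [(36.5666, 22.5084) (22.4896, 28.347) (19.7637, 27.668) (19.2355, 11.8576) (38.3064, 17.0723)]  |A|=203.302
10. canonical 5-gon: [(36.5666, 22.5084) (22.4896, 28.347) (19.7637, 27.668) (19.2355, 11.8576) (38.3064, 17.0723)]
11. shoelace: 203.302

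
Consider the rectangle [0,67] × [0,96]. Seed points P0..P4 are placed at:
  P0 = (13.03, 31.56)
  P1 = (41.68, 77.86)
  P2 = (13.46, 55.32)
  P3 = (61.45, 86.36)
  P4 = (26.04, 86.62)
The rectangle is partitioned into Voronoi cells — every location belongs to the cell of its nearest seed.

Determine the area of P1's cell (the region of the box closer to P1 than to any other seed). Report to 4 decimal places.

1. box [0,67]×[0,96]: [(0, 0) (67, 0) (67, 96) (0, 96)]
2. ⊥bis P1·P0 via (27.355,54.71): [(0, 71.637) (67, 30.1781) (67, 96) (0, 96)]  |A|=3021.1953
3. ⊥bis P1·P2 via (27.57,66.59): [(46.5418, 42.8374) (67, 30.1781) (67, 96) (4.0795, 96)]  |A|=2345.8082
4. ⊥bis P1·P3 via (51.565,82.11): [(46.5418, 42.8374) (67, 30.1781) (67, 46.21) (45.5931, 96) (4.0795, 96)]  |A|=1812.8828
5. ⊥bis P1·P4 via (33.86,82.24): [(26.1148, 68.4119) (46.5418, 42.8374) (67, 30.1781) (67, 46.21) (45.5931, 96) (41.567, 96)]  |A|=1295.7778
6. canonical 6-gon: [(26.1148, 68.4119) (46.5418, 42.8374) (67, 30.1781) (67, 46.21) (45.5931, 96) (41.567, 96)]
7. shoelace: 1295.7778

Area of P1's cell: 1295.7778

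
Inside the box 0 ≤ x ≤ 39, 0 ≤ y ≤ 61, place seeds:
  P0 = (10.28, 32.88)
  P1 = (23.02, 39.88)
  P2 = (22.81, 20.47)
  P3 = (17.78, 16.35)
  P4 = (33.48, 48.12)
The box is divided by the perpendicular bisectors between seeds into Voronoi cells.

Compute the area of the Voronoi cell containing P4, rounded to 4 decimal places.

Area of P4's cell: 369.9303

1. box [0,39]×[0,61]: [(0, 0) (39, 0) (39, 61) (0, 61)]
2. ⊥bis P4·P0 via (21.88,40.5): [(39, 14.4381) (39, 61) (8.4136, 61)]  |A|=712.0806
3. ⊥bis P4·P1 via (28.25,44): [(39, 30.3538) (39, 61) (14.858, 61)]  |A|=369.9303
4. ⊥bis P4·P2 via (28.145,34.295): [(39, 30.3538) (39, 61) (14.858, 61)]  |A|=369.9303
5. ⊥bis P4·P3 via (25.63,32.235): [(39, 30.3538) (39, 61) (14.858, 61)]  |A|=369.9303
6. canonical 3-gon: [(39, 30.3538) (39, 61) (14.858, 61)]
7. shoelace: 369.9303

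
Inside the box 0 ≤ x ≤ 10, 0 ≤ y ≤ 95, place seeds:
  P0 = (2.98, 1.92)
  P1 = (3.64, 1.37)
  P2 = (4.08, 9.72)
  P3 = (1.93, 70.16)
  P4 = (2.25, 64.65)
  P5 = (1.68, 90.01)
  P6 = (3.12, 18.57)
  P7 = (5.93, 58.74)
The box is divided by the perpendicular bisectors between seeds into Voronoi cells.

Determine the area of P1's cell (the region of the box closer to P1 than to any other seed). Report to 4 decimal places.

Area of P1's cell: 31.0768

1. box [0,10]×[0,95]: [(0, 0) (10, 0) (10, 95) (0, 95)]
2. ⊥bis P1·P0 via (3.31,1.645): [(1.9392, 0) (10, 0) (10, 9.673)]  |A|=38.9862
3. ⊥bis P1·P2 via (3.86,5.545): [(6.4464, 5.4087) (1.9392, 0) (10, 0) (10, 5.2215)]  |A|=31.0768
4. ⊥bis P1·P3 via (2.785,35.765): [(6.4464, 5.4087) (1.9392, 0) (10, 0) (10, 5.2215)]  |A|=31.0768
5. ⊥bis P1·P4 via (2.945,33.01): [(6.4464, 5.4087) (1.9392, 0) (10, 0) (10, 5.2215)]  |A|=31.0768
6. ⊥bis P1·P5 via (2.66,45.69): [(6.4464, 5.4087) (1.9392, 0) (10, 0) (10, 5.2215)]  |A|=31.0768
7. ⊥bis P1·P6 via (3.38,9.97): [(6.4464, 5.4087) (1.9392, 0) (10, 0) (10, 5.2215)]  |A|=31.0768
8. ⊥bis P1·P7 via (4.785,30.055): [(6.4464, 5.4087) (1.9392, 0) (10, 0) (10, 5.2215)]  |A|=31.0768
9. canonical 4-gon: [(6.4464, 5.4087) (1.9392, 0) (10, 0) (10, 5.2215)]
10. shoelace: 31.0768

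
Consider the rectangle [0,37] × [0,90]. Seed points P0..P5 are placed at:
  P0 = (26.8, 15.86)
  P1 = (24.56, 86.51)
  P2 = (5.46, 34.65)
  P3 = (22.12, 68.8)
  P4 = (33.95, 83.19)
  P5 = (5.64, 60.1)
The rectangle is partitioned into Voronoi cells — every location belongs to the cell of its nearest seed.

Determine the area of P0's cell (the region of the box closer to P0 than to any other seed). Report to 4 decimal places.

Area of P0's cell: 1019.4852

1. box [0,37]×[0,90]: [(0, 0) (37, 0) (37, 90) (0, 90)]
2. ⊥bis P0·P1 via (25.68,51.185): [(0, 50.3708) (0, 0) (37, 0) (37, 51.5439)]  |A|=1885.4221
3. ⊥bis P0·P2 via (16.13,25.255): [(0, 6.936) (0, 0) (37, 0) (37, 48.9573)]  |A|=1034.0255
4. ⊥bis P0·P3 via (24.46,42.33): [(31.7306, 42.9727) (0, 6.936) (0, 0) (37, 0) (37, 43.4386)]  |A|=1019.4852
5. ⊥bis P0·P4 via (30.375,49.525): [(31.7306, 42.9727) (0, 6.936) (0, 0) (37, 0) (37, 43.4386)]  |A|=1019.4852
6. ⊥bis P0·P5 via (16.22,37.98): [(31.7306, 42.9727) (0, 6.936) (0, 0) (37, 0) (37, 43.4386)]  |A|=1019.4852
7. canonical 5-gon: [(31.7306, 42.9727) (0, 6.936) (0, 0) (37, 0) (37, 43.4386)]
8. shoelace: 1019.4852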